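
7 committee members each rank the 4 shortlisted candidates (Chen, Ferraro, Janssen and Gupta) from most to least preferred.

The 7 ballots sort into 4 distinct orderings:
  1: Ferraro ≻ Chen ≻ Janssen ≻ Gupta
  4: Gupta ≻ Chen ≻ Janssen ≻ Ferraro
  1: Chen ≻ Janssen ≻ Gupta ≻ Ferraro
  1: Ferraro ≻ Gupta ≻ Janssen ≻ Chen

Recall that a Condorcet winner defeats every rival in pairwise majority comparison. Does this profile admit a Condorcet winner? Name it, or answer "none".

Head-to-head results (7 committee members):
Chen vs Ferraro: 5 to 2, Chen.
Chen–Janssen: Chen 6–1.
Chen vs Gupta: Gupta wins 5–2.
Ferraro vs Janssen: 1+1 = 2 for Ferraro, 5 for Janssen — Janssen by 5–2.
Ferraro vs Gupta: Ferraro is ranked higher on 1+1 = 2 ballots, Gupta on 5. Gupta wins 5–2.
Janssen vs Gupta: Gupta, 5–2.
Only Gupta has no losses; Gupta is the Condorcet winner.

Gupta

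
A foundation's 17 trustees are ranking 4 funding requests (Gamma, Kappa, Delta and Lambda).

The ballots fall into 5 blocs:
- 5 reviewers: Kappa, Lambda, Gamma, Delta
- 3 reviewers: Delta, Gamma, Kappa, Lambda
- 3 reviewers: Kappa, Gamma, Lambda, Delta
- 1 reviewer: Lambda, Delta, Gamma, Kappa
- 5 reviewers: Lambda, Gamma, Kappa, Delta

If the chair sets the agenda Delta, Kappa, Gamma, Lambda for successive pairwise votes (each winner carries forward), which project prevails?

Round 1: Delta vs Kappa — 4–13, Kappa advances.
Round 2: Kappa vs Gamma — 8–9, Gamma advances.
Round 3: Gamma vs Lambda — 6–11, Lambda advances.
The agenda winner is Lambda.

Lambda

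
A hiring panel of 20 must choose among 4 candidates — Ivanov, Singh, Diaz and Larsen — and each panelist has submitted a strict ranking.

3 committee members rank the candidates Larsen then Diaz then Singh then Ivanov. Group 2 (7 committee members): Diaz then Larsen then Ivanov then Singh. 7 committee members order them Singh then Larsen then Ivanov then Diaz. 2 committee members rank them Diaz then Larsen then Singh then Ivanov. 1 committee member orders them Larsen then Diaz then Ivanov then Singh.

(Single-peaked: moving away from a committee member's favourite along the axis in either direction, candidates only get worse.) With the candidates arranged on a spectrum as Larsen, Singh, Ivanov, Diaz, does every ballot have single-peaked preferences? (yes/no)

Axis positions: Larsen=1, Singh=2, Ivanov=3, Diaz=4.
Group 1: ranking walks positions 1-4-2-3; Diaz is ranked above Singh even though Singh lies between Diaz and the peak Larsen on the axis — preferences dip and rise again. Not single-peaked.
Group 2: ranking walks positions 4-1-3-2; Larsen is ranked above Ivanov even though Ivanov lies between Larsen and the peak Diaz on the axis — preferences dip and rise again. Not single-peaked.
Group 3 (peak Singh at position 2): ranking walks positions 2-1-3-4, expanding outward from the peak — single-peaked.
Group 4: ranking walks positions 4-1-2-3; Larsen is ranked above Ivanov even though Ivanov lies between Larsen and the peak Diaz on the axis — preferences dip and rise again. Not single-peaked.
Group 5: ranking walks positions 1-4-3-2; Diaz is ranked above Singh even though Singh lies between Diaz and the peak Larsen on the axis — preferences dip and rise again. Not single-peaked.
Group 1 violates single-peakedness, so the profile is not single-peaked on this axis.

no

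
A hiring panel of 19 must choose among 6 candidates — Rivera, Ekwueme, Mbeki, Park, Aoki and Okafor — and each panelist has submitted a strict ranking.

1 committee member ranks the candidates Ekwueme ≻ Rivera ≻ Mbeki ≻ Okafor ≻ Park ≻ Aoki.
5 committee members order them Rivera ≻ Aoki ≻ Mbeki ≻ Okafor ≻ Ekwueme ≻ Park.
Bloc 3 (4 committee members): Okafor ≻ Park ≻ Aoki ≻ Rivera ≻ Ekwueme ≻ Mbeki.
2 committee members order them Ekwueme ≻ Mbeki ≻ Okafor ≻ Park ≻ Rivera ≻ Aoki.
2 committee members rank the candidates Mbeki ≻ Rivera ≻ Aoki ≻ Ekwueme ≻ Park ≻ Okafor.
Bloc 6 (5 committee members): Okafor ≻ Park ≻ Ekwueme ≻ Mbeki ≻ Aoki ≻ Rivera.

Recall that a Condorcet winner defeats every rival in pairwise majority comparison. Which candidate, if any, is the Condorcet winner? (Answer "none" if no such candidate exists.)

none

Head-to-head results (19 committee members):
Rivera vs Ekwueme: 5+4+2 = 11 for Rivera, 8 for Ekwueme — Rivera by 11–8.
Rivera vs Mbeki: 10 to 9, Rivera.
Rivera vs Park: Rivera is ranked higher on 1+5+2 = 8 ballots, Park on 11. Park wins 11–8.
Rivera vs Aoki: 10 to 9, Rivera.
Rivera vs Okafor: Rivera is ranked higher on 1+5+2 = 8 ballots, Okafor on 11. Okafor wins 11–8.
Ekwueme vs Mbeki: 12 to 7, Ekwueme.
Ekwueme vs Park: Ekwueme preferred on 1+5+2+2 = 10 ballots; Ekwueme wins 10–9.
Ekwueme vs Aoki: Ekwueme is ranked higher on 1+2+5 = 8 ballots, Aoki on 11. Aoki wins 11–8.
Ekwueme vs Okafor: Ekwueme preferred on 1+2+2 = 5 ballots; Okafor wins 14–5.
Mbeki vs Park: Mbeki preferred on 1+5+2+2 = 10 ballots; Mbeki wins 10–9.
Mbeki vs Aoki: 1+2+2+5 = 10 for Mbeki, 9 for Aoki — Mbeki by 10–9.
Mbeki vs Okafor: Mbeki preferred on 1+5+2+2 = 10 ballots; Mbeki wins 10–9.
Park vs Aoki: Park is ranked higher on 1+4+2+5 = 12 ballots, Aoki on 7. Park wins 12–7.
Park vs Okafor: Park preferred on 2 ballots; Okafor wins 17–2.
Aoki vs Okafor: Aoki preferred on 5+2 = 7 ballots; Okafor wins 12–7.
No candidate is unbeaten: Rivera loses to Park; Ekwueme loses to Rivera; Mbeki loses to Rivera; Park loses to Ekwueme; Aoki loses to Rivera; Okafor loses to Mbeki. In particular Rivera > Ekwueme > Park > Rivera is a majority cycle — no Condorcet winner exists.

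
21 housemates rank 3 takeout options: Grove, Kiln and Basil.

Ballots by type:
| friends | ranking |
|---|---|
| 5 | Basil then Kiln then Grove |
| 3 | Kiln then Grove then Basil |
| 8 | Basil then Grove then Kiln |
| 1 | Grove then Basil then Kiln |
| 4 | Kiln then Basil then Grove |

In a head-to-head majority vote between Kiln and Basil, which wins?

Basil

Ballots ranking Kiln above Basil: 3 + 4 = 7.
Ballots ranking Basil above Kiln: 21 − 7 = 14.
Basil wins the head-to-head 14–7.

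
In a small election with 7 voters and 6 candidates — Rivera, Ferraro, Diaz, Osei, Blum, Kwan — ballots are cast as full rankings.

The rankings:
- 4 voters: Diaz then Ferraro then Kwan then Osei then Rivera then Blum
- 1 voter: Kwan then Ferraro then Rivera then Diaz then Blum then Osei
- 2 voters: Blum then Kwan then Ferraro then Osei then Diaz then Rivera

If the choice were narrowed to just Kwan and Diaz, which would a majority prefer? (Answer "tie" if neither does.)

Ballots ranking Kwan above Diaz: 1 + 2 = 3.
Ballots ranking Diaz above Kwan: 7 − 3 = 4.
Diaz wins the head-to-head 4–3.

Diaz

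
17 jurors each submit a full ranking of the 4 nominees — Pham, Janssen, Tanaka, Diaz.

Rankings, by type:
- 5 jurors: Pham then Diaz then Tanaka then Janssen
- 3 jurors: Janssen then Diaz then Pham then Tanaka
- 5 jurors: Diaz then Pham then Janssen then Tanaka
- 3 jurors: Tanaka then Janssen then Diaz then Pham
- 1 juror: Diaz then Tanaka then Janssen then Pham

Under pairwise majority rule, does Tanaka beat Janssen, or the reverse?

Ballots ranking Tanaka above Janssen: 5 + 3 + 1 = 9.
Ballots ranking Janssen above Tanaka: 17 − 9 = 8.
Tanaka wins the head-to-head 9–8.

Tanaka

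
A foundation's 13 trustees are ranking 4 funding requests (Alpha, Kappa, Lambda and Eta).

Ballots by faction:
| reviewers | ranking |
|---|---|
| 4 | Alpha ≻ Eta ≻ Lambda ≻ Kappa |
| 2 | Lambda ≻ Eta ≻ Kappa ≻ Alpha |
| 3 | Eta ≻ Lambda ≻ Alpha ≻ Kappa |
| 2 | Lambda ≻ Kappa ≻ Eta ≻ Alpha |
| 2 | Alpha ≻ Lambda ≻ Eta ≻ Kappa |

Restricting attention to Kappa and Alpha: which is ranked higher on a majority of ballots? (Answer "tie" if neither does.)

Alpha

Ballots ranking Kappa above Alpha: 2 + 2 = 4.
Ballots ranking Alpha above Kappa: 13 − 4 = 9.
Alpha wins the head-to-head 9–4.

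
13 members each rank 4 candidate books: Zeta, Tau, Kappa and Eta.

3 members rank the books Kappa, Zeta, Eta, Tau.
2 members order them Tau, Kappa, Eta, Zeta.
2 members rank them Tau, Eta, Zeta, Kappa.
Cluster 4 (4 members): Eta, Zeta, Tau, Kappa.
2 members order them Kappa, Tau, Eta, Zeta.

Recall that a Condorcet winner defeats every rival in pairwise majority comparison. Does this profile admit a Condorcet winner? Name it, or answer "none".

none

Pairwise majorities:
Zeta vs Tau: Zeta, 7–6.
Zeta vs Kappa: Kappa wins 7–6.
Zeta–Eta: Eta 10–3.
Tau vs Kappa: Tau, 8–5.
Tau vs Eta: Eta, 7–6.
Kappa vs Eta: Kappa, 7–6.
Each book drops at least one matchup (Zeta loses to Kappa; Tau loses to Zeta; Kappa loses to Tau; Eta loses to Kappa); the cycle Zeta > Tau > Kappa > Zeta rules out a Condorcet winner.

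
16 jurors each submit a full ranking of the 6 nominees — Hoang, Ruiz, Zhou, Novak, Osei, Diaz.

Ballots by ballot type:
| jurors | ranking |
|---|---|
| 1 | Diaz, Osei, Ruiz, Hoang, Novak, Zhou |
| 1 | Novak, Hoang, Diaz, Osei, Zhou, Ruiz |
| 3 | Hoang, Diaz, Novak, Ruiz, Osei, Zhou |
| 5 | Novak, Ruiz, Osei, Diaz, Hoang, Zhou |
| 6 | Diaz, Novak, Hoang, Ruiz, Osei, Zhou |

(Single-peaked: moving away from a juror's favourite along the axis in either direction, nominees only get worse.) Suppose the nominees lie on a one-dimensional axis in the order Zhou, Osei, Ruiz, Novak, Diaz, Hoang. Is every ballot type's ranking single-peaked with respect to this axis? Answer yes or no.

Axis positions: Zhou=1, Osei=2, Ruiz=3, Novak=4, Diaz=5, Hoang=6.
Ballot type 1: ranking walks positions 5-2-3-6-4-1; Osei is ranked above Novak even though Novak lies between Osei and the peak Diaz on the axis — preferences dip and rise again. Not single-peaked.
Ballot type 2: ranking walks positions 4-6-5-2-1-3; Hoang is ranked above Diaz even though Diaz lies between Hoang and the peak Novak on the axis — preferences dip and rise again. Not single-peaked.
Ballot type 3 (peak Hoang at position 6): ranking walks positions 6-5-4-3-2-1, expanding outward from the peak — single-peaked.
Ballot type 4 (peak Novak at position 4): ranking walks positions 4-3-2-5-6-1, expanding outward from the peak — single-peaked.
Ballot type 5 (peak Diaz at position 5): ranking walks positions 5-4-6-3-2-1, expanding outward from the peak — single-peaked.
Ballot type 1 violates single-peakedness, so the profile is not single-peaked on this axis.

no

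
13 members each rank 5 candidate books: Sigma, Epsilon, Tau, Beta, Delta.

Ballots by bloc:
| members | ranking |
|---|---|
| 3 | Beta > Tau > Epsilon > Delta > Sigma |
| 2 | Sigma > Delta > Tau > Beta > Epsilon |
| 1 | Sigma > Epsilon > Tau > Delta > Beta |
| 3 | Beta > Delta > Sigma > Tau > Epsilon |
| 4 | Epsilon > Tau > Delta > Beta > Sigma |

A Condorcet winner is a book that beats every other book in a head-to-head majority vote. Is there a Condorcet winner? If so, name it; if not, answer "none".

Tau

Pairwise majorities:
Sigma vs Epsilon: Epsilon, 7–6.
Sigma vs Tau: Tau wins 7–6.
Sigma–Beta: Beta 10–3.
Sigma vs Delta: Delta, 10–3.
Epsilon–Tau: Tau 8–5.
Epsilon vs Beta: Beta wins 8–5.
Epsilon–Delta: Epsilon 8–5.
Tau vs Beta: Tau wins 7–6.
Tau vs Delta: Tau wins 8–5.
Beta vs Delta: Delta wins 7–6.
Only Tau has no losses; Tau is the Condorcet winner.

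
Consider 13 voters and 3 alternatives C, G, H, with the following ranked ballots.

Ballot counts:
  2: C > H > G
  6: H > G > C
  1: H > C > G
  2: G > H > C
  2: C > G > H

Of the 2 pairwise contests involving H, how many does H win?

H against each rival (13 voters):
H–C: H 9–4.
H vs G: 9 to 4, H.
H beats C, G — 2 pairwise wins.

2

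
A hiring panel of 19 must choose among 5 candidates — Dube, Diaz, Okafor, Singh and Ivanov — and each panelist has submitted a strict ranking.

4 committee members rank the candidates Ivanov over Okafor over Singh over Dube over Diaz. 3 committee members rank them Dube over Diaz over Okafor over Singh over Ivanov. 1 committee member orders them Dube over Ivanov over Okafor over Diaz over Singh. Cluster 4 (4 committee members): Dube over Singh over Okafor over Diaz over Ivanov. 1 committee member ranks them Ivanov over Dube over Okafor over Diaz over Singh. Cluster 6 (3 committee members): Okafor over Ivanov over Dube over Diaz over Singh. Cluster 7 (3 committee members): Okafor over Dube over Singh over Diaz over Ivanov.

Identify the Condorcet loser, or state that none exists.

Pairwise majorities:
Dube vs Diaz: Dube is ranked higher on 19 ballots, Diaz on 0. Dube wins 19–0.
Dube vs Okafor: Dube preferred on 3+1+4+1 = 9 ballots; Okafor wins 10–9.
Dube vs Singh: Dube wins 15–4.
Dube vs Ivanov: Dube, 11–8.
Diaz vs Okafor: 3 for Diaz, 16 for Okafor — Okafor by 16–3.
Diaz vs Singh: Singh wins 11–8.
Diaz vs Ivanov: Diaz wins 10–9.
Okafor vs Singh: Okafor preferred on 4+3+1+1+3+3 = 15 ballots; Okafor wins 15–4.
Okafor–Ivanov: Okafor 13–6.
Singh vs Ivanov: Singh, 10–9.
Ivanov loses to every other candidate — it is the Condorcet loser.

Ivanov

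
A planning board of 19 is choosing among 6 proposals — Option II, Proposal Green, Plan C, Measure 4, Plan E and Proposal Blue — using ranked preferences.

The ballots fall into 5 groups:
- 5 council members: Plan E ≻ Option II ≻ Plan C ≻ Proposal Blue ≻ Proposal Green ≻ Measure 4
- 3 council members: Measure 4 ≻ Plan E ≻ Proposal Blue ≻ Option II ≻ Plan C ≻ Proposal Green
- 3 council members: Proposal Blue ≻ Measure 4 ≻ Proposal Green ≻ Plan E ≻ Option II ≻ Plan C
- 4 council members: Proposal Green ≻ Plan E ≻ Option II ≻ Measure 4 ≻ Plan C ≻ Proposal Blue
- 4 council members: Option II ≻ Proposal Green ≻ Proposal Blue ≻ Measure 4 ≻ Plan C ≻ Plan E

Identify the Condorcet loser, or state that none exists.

Plan C

Head-to-head results (19 council members):
Option II vs Proposal Green: Option II preferred on 5+3+4 = 12 ballots; Option II wins 12–7.
Option II vs Plan C: 5+3+3+4+4 = 19 for Option II, 0 for Plan C — Option II by 19–0.
Option II vs Measure 4: Option II wins 13–6.
Option II vs Plan E: Plan E, 15–4.
Option II vs Proposal Blue: Option II wins 13–6.
Proposal Green vs Plan C: 3+4+4 = 11 for Proposal Green, 8 for Plan C — Proposal Green by 11–8.
Proposal Green vs Measure 4: Proposal Green wins 13–6.
Proposal Green–Plan E: Proposal Green 11–8.
Proposal Green vs Proposal Blue: Proposal Green is ranked higher on 4+4 = 8 ballots, Proposal Blue on 11. Proposal Blue wins 11–8.
Plan C vs Measure 4: 5 to 14, Measure 4.
Plan C vs Plan E: Plan C preferred on 4 ballots; Plan E wins 15–4.
Plan C vs Proposal Blue: 9 to 10, Proposal Blue.
Measure 4 vs Plan E: Measure 4 is ranked higher on 3+3+4 = 10 ballots, Plan E on 9. Measure 4 wins 10–9.
Measure 4 vs Proposal Blue: Proposal Blue, 12–7.
Plan E vs Proposal Blue: 12 to 7, Plan E.
Plan C is beaten in every head-to-head and is the Condorcet loser.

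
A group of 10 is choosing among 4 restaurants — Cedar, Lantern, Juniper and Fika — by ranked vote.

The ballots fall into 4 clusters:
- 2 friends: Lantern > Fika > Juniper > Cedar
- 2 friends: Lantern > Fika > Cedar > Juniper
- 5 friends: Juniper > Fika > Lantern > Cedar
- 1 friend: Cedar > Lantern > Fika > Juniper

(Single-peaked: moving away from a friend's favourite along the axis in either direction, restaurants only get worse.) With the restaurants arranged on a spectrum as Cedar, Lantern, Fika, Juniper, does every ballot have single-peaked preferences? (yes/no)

Axis positions: Cedar=1, Lantern=2, Fika=3, Juniper=4.
Cluster 1 (peak Lantern at position 2): ranking walks positions 2-3-4-1, expanding outward from the peak — single-peaked.
Cluster 2 (peak Lantern at position 2): ranking walks positions 2-3-1-4, expanding outward from the peak — single-peaked.
Cluster 3 (peak Juniper at position 4): ranking walks positions 4-3-2-1, expanding outward from the peak — single-peaked.
Cluster 4 (peak Cedar at position 1): ranking walks positions 1-2-3-4, expanding outward from the peak — single-peaked.
Every ranking is single-peaked on this axis.

yes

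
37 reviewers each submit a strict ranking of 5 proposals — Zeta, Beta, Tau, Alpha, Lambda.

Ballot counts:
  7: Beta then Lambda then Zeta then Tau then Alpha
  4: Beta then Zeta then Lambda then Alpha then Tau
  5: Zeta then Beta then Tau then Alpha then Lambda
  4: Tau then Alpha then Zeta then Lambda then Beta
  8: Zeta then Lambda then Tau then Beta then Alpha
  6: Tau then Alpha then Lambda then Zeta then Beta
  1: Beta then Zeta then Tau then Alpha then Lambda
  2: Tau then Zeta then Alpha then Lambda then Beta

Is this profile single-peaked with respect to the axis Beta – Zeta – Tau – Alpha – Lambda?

no

Axis positions: Beta=1, Zeta=2, Tau=3, Alpha=4, Lambda=5.
Faction 1: ranking walks positions 1-5-2-3-4; Lambda is ranked above Zeta even though Zeta lies between Lambda and the peak Beta on the axis — preferences dip and rise again. Not single-peaked.
Faction 2: ranking walks positions 1-2-5-4-3; Lambda is ranked above Tau even though Tau lies between Lambda and the peak Beta on the axis — preferences dip and rise again. Not single-peaked.
Faction 3 (peak Zeta at position 2): ranking walks positions 2-1-3-4-5, expanding outward from the peak — single-peaked.
Faction 4 (peak Tau at position 3): ranking walks positions 3-4-2-5-1, expanding outward from the peak — single-peaked.
Faction 5: ranking walks positions 2-5-3-1-4; Lambda is ranked above Tau even though Tau lies between Lambda and the peak Zeta on the axis — preferences dip and rise again. Not single-peaked.
Faction 6 (peak Tau at position 3): ranking walks positions 3-4-5-2-1, expanding outward from the peak — single-peaked.
Faction 7 (peak Beta at position 1): ranking walks positions 1-2-3-4-5, expanding outward from the peak — single-peaked.
Faction 8 (peak Tau at position 3): ranking walks positions 3-2-4-5-1, expanding outward from the peak — single-peaked.
Faction 1 violates single-peakedness, so the profile is not single-peaked on this axis.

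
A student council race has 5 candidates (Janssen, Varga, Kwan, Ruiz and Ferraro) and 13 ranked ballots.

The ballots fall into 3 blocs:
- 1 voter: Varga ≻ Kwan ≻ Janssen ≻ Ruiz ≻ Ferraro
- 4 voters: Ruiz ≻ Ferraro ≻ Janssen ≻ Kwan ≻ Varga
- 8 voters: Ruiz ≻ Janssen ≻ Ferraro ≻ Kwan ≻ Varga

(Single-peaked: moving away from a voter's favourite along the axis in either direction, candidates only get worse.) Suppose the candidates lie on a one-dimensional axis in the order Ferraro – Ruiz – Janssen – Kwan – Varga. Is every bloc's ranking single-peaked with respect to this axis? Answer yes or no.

Axis positions: Ferraro=1, Ruiz=2, Janssen=3, Kwan=4, Varga=5.
Bloc 1 (peak Varga at position 5): ranking walks positions 5-4-3-2-1, expanding outward from the peak — single-peaked.
Bloc 2 (peak Ruiz at position 2): ranking walks positions 2-1-3-4-5, expanding outward from the peak — single-peaked.
Bloc 3 (peak Ruiz at position 2): ranking walks positions 2-3-1-4-5, expanding outward from the peak — single-peaked.
Every ranking is single-peaked on this axis.

yes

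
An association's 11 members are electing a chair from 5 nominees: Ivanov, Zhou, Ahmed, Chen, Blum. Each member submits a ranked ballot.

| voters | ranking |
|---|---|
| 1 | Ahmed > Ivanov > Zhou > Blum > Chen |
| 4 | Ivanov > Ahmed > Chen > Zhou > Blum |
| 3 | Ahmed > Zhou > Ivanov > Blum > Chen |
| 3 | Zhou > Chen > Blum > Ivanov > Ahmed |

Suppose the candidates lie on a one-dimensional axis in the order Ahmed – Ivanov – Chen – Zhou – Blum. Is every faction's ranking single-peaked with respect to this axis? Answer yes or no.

Axis positions: Ahmed=1, Ivanov=2, Chen=3, Zhou=4, Blum=5.
Faction 1: ranking walks positions 1-2-4-5-3; Zhou is ranked above Chen even though Chen lies between Zhou and the peak Ahmed on the axis — preferences dip and rise again. Not single-peaked.
Faction 2 (peak Ivanov at position 2): ranking walks positions 2-1-3-4-5, expanding outward from the peak — single-peaked.
Faction 3: ranking walks positions 1-4-2-5-3; Zhou is ranked above Ivanov even though Ivanov lies between Zhou and the peak Ahmed on the axis — preferences dip and rise again. Not single-peaked.
Faction 4 (peak Zhou at position 4): ranking walks positions 4-3-5-2-1, expanding outward from the peak — single-peaked.
Faction 1 violates single-peakedness, so the profile is not single-peaked on this axis.

no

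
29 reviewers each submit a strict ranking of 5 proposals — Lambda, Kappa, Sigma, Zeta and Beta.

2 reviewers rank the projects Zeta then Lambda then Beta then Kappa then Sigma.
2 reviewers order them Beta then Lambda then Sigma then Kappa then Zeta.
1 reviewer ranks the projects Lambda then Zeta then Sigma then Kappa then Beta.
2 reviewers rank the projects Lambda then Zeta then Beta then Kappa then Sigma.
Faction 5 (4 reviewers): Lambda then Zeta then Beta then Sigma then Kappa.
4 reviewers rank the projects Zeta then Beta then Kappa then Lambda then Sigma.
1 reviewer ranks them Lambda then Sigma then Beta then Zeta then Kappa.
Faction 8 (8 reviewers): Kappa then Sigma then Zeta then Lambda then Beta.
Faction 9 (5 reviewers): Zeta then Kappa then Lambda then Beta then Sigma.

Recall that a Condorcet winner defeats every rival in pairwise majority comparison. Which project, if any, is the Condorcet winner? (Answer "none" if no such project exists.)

Head-to-head results (29 reviewers):
Lambda vs Kappa: Kappa, 17–12.
Lambda vs Sigma: Lambda, 21–8.
Lambda vs Zeta: Zeta wins 19–10.
Lambda–Beta: Lambda 23–6.
Kappa vs Sigma: Kappa wins 21–8.
Kappa–Zeta: Zeta 19–10.
Kappa vs Beta: Beta wins 15–14.
Sigma–Zeta: Zeta 18–11.
Sigma vs Beta: Beta, 19–10.
Zeta vs Beta: Zeta wins 26–3.
Zeta beats each of Lambda, Kappa, Sigma, Beta — Zeta is the Condorcet winner.

Zeta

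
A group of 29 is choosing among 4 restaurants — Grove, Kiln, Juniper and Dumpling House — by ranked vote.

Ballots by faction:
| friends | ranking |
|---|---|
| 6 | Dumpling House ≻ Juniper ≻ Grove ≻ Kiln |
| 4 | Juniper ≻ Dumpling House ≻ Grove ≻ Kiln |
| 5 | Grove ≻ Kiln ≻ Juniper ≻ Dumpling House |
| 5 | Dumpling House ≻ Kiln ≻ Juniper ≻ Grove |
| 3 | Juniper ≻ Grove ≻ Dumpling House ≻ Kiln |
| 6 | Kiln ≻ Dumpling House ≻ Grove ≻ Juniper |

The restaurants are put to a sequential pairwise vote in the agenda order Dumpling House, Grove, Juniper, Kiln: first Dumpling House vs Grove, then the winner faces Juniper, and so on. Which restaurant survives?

Dumpling House

Round 1: Dumpling House vs Grove — 21–8, Dumpling House advances.
Round 2: Dumpling House vs Juniper — 17–12, Dumpling House advances.
Round 3: Dumpling House vs Kiln — 18–11, Dumpling House advances.
The agenda winner is Dumpling House.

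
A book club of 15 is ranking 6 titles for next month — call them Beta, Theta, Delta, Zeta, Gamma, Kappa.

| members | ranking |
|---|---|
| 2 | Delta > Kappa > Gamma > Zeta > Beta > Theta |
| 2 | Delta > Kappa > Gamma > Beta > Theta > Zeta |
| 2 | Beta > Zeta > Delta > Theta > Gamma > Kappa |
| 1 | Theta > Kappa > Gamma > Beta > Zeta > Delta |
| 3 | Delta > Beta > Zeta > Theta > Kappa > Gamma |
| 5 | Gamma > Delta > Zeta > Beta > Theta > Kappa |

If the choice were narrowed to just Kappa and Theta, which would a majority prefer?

Ballots ranking Kappa above Theta: 2 + 2 = 4.
Ballots ranking Theta above Kappa: 15 − 4 = 11.
Theta wins the head-to-head 11–4.

Theta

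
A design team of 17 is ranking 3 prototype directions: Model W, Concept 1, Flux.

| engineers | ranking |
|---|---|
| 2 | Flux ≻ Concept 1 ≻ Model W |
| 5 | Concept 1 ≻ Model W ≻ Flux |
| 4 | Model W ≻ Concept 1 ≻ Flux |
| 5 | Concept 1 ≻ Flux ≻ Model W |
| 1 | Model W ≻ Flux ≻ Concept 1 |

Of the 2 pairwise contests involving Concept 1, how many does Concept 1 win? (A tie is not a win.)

2

Concept 1 against each rival (17 engineers):
Concept 1 vs Model W: 12 to 5, Concept 1.
Concept 1–Flux: Concept 1 14–3.
Concept 1 beats Model W, Flux — 2 pairwise wins.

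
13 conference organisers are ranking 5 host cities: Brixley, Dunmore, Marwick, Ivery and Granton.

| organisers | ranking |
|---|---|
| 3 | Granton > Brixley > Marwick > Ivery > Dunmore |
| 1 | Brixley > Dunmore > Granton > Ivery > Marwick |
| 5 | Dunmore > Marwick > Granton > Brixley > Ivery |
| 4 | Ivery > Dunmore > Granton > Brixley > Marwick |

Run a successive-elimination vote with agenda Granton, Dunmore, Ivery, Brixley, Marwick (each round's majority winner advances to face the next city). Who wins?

Brixley

Round 1: Granton vs Dunmore — 3–10, Dunmore advances.
Round 2: Dunmore vs Ivery — 6–7, Ivery advances.
Round 3: Ivery vs Brixley — 4–9, Brixley advances.
Round 4: Brixley vs Marwick — 8–5, Brixley advances.
Brixley survives the agenda.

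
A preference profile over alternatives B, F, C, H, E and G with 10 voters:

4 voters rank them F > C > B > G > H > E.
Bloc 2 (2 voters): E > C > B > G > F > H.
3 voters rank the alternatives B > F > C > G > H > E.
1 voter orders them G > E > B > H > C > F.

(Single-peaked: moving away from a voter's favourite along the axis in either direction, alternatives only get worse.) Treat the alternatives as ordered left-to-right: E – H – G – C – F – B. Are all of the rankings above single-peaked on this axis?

Axis positions: E=1, H=2, G=3, C=4, F=5, B=6.
Bloc 1 (peak F at position 5): ranking walks positions 5-4-6-3-2-1, expanding outward from the peak — single-peaked.
Bloc 2: ranking walks positions 1-4-6-3-5-2; C is ranked above H even though H lies between C and the peak E on the axis — preferences dip and rise again. Not single-peaked.
Bloc 3 (peak B at position 6): ranking walks positions 6-5-4-3-2-1, expanding outward from the peak — single-peaked.
Bloc 4: ranking walks positions 3-1-6-2-4-5; E is ranked above H even though H lies between E and the peak G on the axis — preferences dip and rise again. Not single-peaked.
Bloc 2 violates single-peakedness, so the profile is not single-peaked on this axis.

no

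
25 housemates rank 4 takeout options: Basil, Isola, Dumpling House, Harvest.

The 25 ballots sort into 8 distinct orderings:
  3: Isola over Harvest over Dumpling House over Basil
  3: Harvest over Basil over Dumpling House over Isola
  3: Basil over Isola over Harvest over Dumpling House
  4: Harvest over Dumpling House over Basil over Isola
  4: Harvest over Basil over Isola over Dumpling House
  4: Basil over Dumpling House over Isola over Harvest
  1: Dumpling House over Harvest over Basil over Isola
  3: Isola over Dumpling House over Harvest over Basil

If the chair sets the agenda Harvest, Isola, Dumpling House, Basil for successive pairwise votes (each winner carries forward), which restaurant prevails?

Round 1: Harvest vs Isola — 12–13, Isola advances.
Round 2: Isola vs Dumpling House — 13–12, Isola advances.
Round 3: Isola vs Basil — 6–19, Basil advances.
The agenda winner is Basil.

Basil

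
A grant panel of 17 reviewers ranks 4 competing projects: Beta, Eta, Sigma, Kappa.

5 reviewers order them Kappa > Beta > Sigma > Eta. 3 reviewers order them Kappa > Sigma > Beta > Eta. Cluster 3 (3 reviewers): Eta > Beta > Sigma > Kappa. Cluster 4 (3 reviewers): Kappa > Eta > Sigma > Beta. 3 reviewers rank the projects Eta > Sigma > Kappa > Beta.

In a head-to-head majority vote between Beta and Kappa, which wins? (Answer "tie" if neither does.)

Ballots ranking Beta above Kappa: 3.
Ballots ranking Kappa above Beta: 17 − 3 = 14.
Kappa wins the head-to-head 14–3.

Kappa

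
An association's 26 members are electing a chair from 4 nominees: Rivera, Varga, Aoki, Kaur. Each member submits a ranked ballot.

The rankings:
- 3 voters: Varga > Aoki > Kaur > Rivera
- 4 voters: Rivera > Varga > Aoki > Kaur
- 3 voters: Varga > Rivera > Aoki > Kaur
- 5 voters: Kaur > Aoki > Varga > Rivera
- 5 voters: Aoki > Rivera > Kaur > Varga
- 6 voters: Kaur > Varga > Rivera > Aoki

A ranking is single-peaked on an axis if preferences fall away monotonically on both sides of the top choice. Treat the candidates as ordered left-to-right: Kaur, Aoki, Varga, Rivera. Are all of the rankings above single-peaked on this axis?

Axis positions: Kaur=1, Aoki=2, Varga=3, Rivera=4.
Bloc 1 (peak Varga at position 3): ranking walks positions 3-2-1-4, expanding outward from the peak — single-peaked.
Bloc 2 (peak Rivera at position 4): ranking walks positions 4-3-2-1, expanding outward from the peak — single-peaked.
Bloc 3 (peak Varga at position 3): ranking walks positions 3-4-2-1, expanding outward from the peak — single-peaked.
Bloc 4 (peak Kaur at position 1): ranking walks positions 1-2-3-4, expanding outward from the peak — single-peaked.
Bloc 5: ranking walks positions 2-4-1-3; Rivera is ranked above Varga even though Varga lies between Rivera and the peak Aoki on the axis — preferences dip and rise again. Not single-peaked.
Bloc 6: ranking walks positions 1-3-4-2; Varga is ranked above Aoki even though Aoki lies between Varga and the peak Kaur on the axis — preferences dip and rise again. Not single-peaked.
Bloc 5 violates single-peakedness, so the profile is not single-peaked on this axis.

no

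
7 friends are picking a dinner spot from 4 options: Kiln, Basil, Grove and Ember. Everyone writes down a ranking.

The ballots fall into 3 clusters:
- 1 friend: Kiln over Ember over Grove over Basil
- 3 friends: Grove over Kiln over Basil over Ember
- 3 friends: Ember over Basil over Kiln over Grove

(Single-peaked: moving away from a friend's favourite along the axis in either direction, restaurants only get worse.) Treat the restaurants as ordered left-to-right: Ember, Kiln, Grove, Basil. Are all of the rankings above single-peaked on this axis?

no

Axis positions: Ember=1, Kiln=2, Grove=3, Basil=4.
Cluster 1 (peak Kiln at position 2): ranking walks positions 2-1-3-4, expanding outward from the peak — single-peaked.
Cluster 2 (peak Grove at position 3): ranking walks positions 3-2-4-1, expanding outward from the peak — single-peaked.
Cluster 3: ranking walks positions 1-4-2-3; Basil is ranked above Kiln even though Kiln lies between Basil and the peak Ember on the axis — preferences dip and rise again. Not single-peaked.
Cluster 3 violates single-peakedness, so the profile is not single-peaked on this axis.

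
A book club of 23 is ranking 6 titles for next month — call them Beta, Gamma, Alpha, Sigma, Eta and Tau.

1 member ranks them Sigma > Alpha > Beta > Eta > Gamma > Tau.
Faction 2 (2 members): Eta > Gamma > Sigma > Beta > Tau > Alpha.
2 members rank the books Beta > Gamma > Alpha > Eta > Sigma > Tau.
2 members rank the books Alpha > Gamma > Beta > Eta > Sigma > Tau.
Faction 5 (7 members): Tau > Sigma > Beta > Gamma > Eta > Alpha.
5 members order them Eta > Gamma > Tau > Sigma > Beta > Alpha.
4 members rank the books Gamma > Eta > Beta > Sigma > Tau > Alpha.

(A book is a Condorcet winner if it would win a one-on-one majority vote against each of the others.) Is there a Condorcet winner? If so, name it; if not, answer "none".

Check each pair by majority over 23 ballots:
Beta vs Gamma: Gamma wins 13–10.
Beta vs Alpha: Beta wins 20–3.
Beta vs Sigma: Sigma wins 15–8.
Beta vs Eta: Beta, 12–11.
Beta–Tau: Tau 12–11.
Gamma vs Alpha: Gamma, 20–3.
Gamma–Sigma: Gamma 15–8.
Gamma–Eta: Gamma 15–8.
Gamma vs Tau: Gamma, 16–7.
Alpha vs Sigma: Sigma, 19–4.
Alpha vs Eta: Eta wins 18–5.
Alpha–Tau: Tau 18–5.
Sigma–Eta: Eta 15–8.
Sigma–Tau: Tau 12–11.
Eta vs Tau: Eta, 16–7.
Gamma wins every pairwise contest, so Gamma is the Condorcet winner.

Gamma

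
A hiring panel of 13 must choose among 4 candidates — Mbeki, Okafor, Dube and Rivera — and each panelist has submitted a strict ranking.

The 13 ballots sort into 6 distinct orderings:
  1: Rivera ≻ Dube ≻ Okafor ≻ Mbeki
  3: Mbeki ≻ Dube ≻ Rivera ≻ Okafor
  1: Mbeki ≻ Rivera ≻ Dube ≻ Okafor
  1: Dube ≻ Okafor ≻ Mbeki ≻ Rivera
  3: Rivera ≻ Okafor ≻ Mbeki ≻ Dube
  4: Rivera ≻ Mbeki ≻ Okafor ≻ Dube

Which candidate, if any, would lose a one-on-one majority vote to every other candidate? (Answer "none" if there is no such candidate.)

Head-to-head results (13 committee members):
Mbeki–Okafor: Mbeki 8–5.
Mbeki–Dube: Mbeki 11–2.
Mbeki vs Rivera: Rivera, 8–5.
Okafor–Dube: Okafor 7–6.
Okafor vs Rivera: 1 to 12, Rivera.
Dube vs Rivera: Dube is ranked higher on 3+1 = 4 ballots, Rivera on 9. Rivera wins 9–4.
Only Dube has no wins; Dube is the Condorcet loser.

Dube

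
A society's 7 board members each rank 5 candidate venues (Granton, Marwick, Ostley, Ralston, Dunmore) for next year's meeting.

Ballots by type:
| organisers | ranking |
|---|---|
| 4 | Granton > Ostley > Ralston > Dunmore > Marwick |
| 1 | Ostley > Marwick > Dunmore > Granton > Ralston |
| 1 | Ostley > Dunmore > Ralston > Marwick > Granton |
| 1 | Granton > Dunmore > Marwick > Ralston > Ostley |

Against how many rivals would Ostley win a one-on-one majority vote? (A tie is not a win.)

Ostley against each rival (7 organisers):
Ostley vs Granton: Ostley preferred on 1+1 = 2 ballots; Granton wins 5–2.
Ostley vs Marwick: Ostley wins 6–1.
Ostley vs Ralston: 6 to 1, Ostley.
Ostley–Dunmore: Ostley 6–1.
Ostley beats Marwick, Ralston, Dunmore; loses to Granton — 3 pairwise wins.

3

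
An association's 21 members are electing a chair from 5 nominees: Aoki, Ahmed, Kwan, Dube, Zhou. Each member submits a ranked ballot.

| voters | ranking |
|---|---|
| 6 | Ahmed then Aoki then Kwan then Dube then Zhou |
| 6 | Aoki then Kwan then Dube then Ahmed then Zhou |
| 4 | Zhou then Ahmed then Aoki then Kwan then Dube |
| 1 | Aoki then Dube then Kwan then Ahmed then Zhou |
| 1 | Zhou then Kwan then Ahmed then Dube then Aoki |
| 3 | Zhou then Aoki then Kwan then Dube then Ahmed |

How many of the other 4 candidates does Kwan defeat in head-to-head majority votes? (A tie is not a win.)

Kwan against each rival (21 voters):
Kwan vs Aoki: 1 to 20, Aoki.
Kwan vs Ahmed: Kwan is ranked higher on 6+1+1+3 = 11 ballots, Ahmed on 10. Kwan wins 11–10.
Kwan vs Dube: 20 to 1, Kwan.
Kwan vs Zhou: Kwan, 13–8.
Kwan beats Ahmed, Dube, Zhou; loses to Aoki — 3 pairwise wins.

3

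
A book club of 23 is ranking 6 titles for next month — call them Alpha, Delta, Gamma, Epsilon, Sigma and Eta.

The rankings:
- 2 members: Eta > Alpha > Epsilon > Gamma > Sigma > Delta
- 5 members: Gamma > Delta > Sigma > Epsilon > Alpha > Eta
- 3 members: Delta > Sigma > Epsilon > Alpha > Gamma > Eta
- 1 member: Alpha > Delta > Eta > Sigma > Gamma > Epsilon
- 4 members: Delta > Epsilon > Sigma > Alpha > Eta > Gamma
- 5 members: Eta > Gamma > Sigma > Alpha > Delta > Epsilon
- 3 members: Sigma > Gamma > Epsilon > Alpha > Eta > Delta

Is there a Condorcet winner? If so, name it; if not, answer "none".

Pairwise majorities:
Alpha vs Delta: Delta wins 12–11.
Alpha vs Gamma: Gamma, 13–10.
Alpha–Epsilon: Epsilon 15–8.
Alpha–Sigma: Sigma 20–3.
Alpha–Eta: Alpha 16–7.
Delta vs Gamma: Gamma wins 15–8.
Delta vs Epsilon: Delta, 18–5.
Delta–Sigma: Delta 13–10.
Delta vs Eta: Delta, 13–10.
Gamma vs Epsilon: Gamma wins 14–9.
Gamma–Sigma: Gamma 12–11.
Gamma vs Eta: Eta, 12–11.
Epsilon–Sigma: Sigma 17–6.
Epsilon vs Eta: Epsilon wins 15–8.
Sigma–Eta: Sigma 15–8.
No book is unbeaten: Alpha loses to Delta; Delta loses to Gamma; Gamma loses to Eta; Epsilon loses to Delta; Sigma loses to Delta; Eta loses to Alpha. In particular Alpha → Eta → Gamma → Alpha is a majority cycle — no Condorcet winner exists.

none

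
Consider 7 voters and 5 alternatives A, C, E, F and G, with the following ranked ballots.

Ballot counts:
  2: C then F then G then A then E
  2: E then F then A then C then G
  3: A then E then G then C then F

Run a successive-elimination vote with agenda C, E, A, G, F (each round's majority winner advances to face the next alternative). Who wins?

Round 1: C vs E — 2–5, E advances.
Round 2: E vs A — 2–5, A advances.
Round 3: A vs G — 5–2, A advances.
Round 4: A vs F — 3–4, F advances.
The agenda winner is F.

F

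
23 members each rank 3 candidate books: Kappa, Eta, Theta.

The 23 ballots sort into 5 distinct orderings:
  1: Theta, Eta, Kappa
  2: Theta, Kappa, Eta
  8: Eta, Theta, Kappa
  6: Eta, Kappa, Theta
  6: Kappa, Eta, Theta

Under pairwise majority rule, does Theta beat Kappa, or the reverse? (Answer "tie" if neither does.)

Ballots ranking Theta above Kappa: 1 + 2 + 8 = 11.
Ballots ranking Kappa above Theta: 23 − 11 = 12.
Kappa wins the head-to-head 12–11.

Kappa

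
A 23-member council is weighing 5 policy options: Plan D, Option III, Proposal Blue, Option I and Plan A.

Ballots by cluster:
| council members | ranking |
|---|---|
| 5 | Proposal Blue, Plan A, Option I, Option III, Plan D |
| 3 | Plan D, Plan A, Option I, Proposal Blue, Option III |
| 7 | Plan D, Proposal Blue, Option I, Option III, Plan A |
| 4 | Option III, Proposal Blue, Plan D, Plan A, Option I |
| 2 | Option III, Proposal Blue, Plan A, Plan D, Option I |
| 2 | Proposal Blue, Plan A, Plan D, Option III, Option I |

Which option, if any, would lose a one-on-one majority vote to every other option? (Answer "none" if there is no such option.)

none

Pairwise majorities:
Plan D vs Option III: 12 to 11, Plan D.
Plan D vs Proposal Blue: 10 to 13, Proposal Blue.
Plan D vs Option I: Plan D wins 18–5.
Plan D–Plan A: Plan D 14–9.
Option III vs Proposal Blue: 6 to 17, Proposal Blue.
Option III vs Option I: Option I, 15–8.
Option III vs Plan A: Option III, 13–10.
Proposal Blue–Option I: Proposal Blue 20–3.
Proposal Blue vs Plan A: Proposal Blue is ranked higher on 5+7+4+2+2 = 20 ballots, Plan A on 3. Proposal Blue wins 20–3.
Option I vs Plan A: 7 for Option I, 16 for Plan A — Plan A by 16–7.
No option is winless: Plan D beats Option III; Option III beats Plan A; Proposal Blue beats Plan D; Option I beats Option III; Plan A beats Option I. There is no Condorcet loser.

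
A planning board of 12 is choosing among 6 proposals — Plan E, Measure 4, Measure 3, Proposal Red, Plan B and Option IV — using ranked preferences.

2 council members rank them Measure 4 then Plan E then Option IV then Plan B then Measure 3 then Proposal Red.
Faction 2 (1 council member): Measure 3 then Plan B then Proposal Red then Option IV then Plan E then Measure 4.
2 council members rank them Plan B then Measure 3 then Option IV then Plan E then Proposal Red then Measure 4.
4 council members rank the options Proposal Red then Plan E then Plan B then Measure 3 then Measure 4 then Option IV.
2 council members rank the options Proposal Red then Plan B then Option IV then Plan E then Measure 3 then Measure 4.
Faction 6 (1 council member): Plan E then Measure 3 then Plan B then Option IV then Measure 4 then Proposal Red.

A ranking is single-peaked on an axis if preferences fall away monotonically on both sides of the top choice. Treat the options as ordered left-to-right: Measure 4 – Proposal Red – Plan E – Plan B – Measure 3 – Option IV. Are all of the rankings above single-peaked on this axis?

no

Axis positions: Measure 4=1, Proposal Red=2, Plan E=3, Plan B=4, Measure 3=5, Option IV=6.
Faction 1: ranking walks positions 1-3-6-4-5-2; Plan E is ranked above Proposal Red even though Proposal Red lies between Plan E and the peak Measure 4 on the axis — preferences dip and rise again. Not single-peaked.
Faction 2: ranking walks positions 5-4-2-6-3-1; Proposal Red is ranked above Plan E even though Plan E lies between Proposal Red and the peak Measure 3 on the axis — preferences dip and rise again. Not single-peaked.
Faction 3 (peak Plan B at position 4): ranking walks positions 4-5-6-3-2-1, expanding outward from the peak — single-peaked.
Faction 4 (peak Proposal Red at position 2): ranking walks positions 2-3-4-5-1-6, expanding outward from the peak — single-peaked.
Faction 5: ranking walks positions 2-4-6-3-5-1; Plan B is ranked above Plan E even though Plan E lies between Plan B and the peak Proposal Red on the axis — preferences dip and rise again. Not single-peaked.
Faction 6: ranking walks positions 3-5-4-6-1-2; Measure 3 is ranked above Plan B even though Plan B lies between Measure 3 and the peak Plan E on the axis — preferences dip and rise again. Not single-peaked.
Faction 1 violates single-peakedness, so the profile is not single-peaked on this axis.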